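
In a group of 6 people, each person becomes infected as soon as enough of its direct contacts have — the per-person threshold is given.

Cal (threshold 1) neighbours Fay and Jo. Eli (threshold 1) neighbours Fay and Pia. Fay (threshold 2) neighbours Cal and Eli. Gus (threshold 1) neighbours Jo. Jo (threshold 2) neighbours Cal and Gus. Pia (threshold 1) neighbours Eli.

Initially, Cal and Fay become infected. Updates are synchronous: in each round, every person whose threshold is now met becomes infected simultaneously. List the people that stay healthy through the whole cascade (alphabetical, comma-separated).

Gus, Jo

Round 1 — Cal, Fay become infected (initial).
Round 2 — checking thresholds:
  Eli: 1 of 2 neighbours ≥ 1, becomes infected.
  Jo: 1 of 2 neighbours < 2, below threshold.
Round 3 — checking thresholds:
  Jo: 1 of 2 neighbours < 2, below threshold.
  Pia: 1 of 1 neighbours ≥ 1, becomes infected.
Round 4 — no new infections; cascade stops.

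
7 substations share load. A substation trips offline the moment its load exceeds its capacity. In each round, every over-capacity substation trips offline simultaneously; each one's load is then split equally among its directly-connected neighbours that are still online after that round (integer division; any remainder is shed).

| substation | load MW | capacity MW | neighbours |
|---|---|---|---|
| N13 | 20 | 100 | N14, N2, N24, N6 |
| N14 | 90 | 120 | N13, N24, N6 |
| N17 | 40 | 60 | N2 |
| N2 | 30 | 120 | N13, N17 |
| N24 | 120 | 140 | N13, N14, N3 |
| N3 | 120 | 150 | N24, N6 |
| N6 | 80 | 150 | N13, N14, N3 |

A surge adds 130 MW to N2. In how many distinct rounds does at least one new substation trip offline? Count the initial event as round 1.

2

Round 1 — N2 at 160 > 120. N2 trips offline.
  N2 sheds 160 MW to N13, N17: 80 each.
    N13: 20+80 = 100 ≤ 100
    N17: 40+80 = 120 > 60
Round 2 — N17 trips offline.
  N17 sheds 120 MW: no online neighbours, lost.
No further trips.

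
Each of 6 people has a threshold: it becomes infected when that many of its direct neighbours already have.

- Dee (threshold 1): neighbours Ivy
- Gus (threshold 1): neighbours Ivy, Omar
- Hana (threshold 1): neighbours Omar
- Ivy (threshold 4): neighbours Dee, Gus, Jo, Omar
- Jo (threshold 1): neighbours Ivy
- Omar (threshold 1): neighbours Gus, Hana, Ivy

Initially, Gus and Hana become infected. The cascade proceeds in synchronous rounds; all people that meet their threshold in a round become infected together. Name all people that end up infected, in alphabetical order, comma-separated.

Gus, Hana, Omar

Round 1 — Gus, Hana become infected (initial).
Round 2 — checking thresholds:
  Ivy: 1 of 4 neighbours < 4, holds.
  Omar: 2 of 3 neighbours ≥ 1, becomes infected.
Round 3 — no new infections; cascade stops.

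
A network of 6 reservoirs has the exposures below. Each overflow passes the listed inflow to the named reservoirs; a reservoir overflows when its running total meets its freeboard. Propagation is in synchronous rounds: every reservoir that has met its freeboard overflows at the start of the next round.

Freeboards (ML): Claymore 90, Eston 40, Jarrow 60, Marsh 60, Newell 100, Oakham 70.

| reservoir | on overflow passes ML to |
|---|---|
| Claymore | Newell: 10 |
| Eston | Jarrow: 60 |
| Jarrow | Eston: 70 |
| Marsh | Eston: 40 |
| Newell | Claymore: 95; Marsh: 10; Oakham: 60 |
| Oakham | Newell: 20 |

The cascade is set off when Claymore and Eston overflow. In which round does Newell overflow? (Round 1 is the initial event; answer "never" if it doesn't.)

never

Round 1 — Claymore, Eston overflow (initial).
  Jarrow: +60 → 60 ≥ 60
  Newell: +10 → 10 < 100
Round 2 — Jarrow overflows.
No further overflows.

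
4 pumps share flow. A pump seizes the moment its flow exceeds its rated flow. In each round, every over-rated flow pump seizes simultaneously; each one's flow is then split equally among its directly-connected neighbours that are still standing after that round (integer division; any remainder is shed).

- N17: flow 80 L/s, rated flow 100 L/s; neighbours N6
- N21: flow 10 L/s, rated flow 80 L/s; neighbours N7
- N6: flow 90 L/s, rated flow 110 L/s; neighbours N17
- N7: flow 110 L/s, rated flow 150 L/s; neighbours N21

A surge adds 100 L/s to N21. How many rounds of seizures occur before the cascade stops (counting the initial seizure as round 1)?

Round 1 — N21 at 110 > 80. N21 seizes.
  N21 sheds 110 L/s to N7: 110 each.
    N7: 110+110 = 220 > 150
Round 2 — N7 seizes.
  N7 sheds 220 L/s: no online neighbours, lost.
No further seizures.

2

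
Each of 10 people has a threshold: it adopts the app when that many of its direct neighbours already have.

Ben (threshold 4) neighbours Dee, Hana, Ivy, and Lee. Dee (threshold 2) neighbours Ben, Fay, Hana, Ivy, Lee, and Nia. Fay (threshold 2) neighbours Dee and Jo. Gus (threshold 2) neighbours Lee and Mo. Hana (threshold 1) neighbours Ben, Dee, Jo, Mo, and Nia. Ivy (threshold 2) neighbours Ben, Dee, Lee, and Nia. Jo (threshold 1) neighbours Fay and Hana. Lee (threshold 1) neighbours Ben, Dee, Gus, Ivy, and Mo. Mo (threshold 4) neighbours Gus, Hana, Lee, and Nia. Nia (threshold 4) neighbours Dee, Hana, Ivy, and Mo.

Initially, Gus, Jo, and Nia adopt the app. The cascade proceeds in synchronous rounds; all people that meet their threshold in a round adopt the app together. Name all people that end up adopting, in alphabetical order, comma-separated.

Ben, Dee, Fay, Gus, Hana, Ivy, Jo, Lee, Mo, Nia

Round 1 — Gus, Jo, Nia adopt the app (initial).
Round 2 — checking thresholds:
  Dee: 1 of 6 neighbours < 2, below threshold.
  Fay: 1 of 2 neighbours < 2, below threshold.
  Hana: 2 of 5 neighbours ≥ 1, adopts the app.
  Ivy: 1 of 4 neighbours < 2, below threshold.
  Lee: 1 of 5 neighbours ≥ 1, adopts the app.
  Mo: 2 of 4 neighbours < 4, below threshold.
Round 3 — checking thresholds:
  Ben: 2 of 4 neighbours < 4, below threshold.
  Dee: 3 of 6 neighbours ≥ 2, adopts the app.
  Fay: 1 of 2 neighbours < 2, below threshold.
  Ivy: 2 of 4 neighbours ≥ 2, adopts the app.
  Mo: 4 of 4 neighbours ≥ 4, adopts the app.
Round 4 — checking thresholds:
  Ben: 4 of 4 neighbours ≥ 4, adopts the app.
  Fay: 2 of 2 neighbours ≥ 2, adopts the app.
Round 5 — no new adoptions; cascade stops.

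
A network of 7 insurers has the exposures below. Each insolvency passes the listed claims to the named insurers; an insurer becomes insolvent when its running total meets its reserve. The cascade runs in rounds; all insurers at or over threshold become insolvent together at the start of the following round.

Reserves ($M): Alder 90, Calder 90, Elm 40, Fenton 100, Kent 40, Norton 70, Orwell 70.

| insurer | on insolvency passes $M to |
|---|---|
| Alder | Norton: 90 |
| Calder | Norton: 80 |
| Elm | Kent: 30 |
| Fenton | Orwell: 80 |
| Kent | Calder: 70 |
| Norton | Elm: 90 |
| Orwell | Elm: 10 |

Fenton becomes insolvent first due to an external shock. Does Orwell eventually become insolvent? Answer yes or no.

yes

Round 1 — Fenton becomes insolvent (initial).
  Orwell: +80 → 80 ≥ 70
Round 2 — Orwell becomes insolvent.
  Elm: +10 → 10 < 40
No further insolvencies.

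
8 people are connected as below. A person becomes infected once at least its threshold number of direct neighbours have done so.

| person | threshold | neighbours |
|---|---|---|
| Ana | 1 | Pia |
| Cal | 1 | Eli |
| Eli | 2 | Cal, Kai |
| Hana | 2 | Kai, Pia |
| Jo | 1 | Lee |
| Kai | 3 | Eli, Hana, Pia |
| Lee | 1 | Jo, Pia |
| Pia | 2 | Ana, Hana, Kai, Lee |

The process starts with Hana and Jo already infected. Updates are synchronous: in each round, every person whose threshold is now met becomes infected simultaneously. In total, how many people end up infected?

5

Round 1 — Hana, Jo become infected (initial).
Round 2 — checking thresholds:
  Kai: 1 of 3 neighbours < 3, below threshold.
  Lee: 1 of 2 neighbours ≥ 1, becomes infected.
  Pia: 1 of 4 neighbours < 2, below threshold.
Round 3 — checking thresholds:
  Kai: 1 of 3 neighbours < 3, below threshold.
  Pia: 2 of 4 neighbours ≥ 2, becomes infected.
Round 4 — checking thresholds:
  Ana: 1 of 1 neighbours ≥ 1, becomes infected.
  Kai: 2 of 3 neighbours < 3, below threshold.
Round 5 — no new infections; cascade stops.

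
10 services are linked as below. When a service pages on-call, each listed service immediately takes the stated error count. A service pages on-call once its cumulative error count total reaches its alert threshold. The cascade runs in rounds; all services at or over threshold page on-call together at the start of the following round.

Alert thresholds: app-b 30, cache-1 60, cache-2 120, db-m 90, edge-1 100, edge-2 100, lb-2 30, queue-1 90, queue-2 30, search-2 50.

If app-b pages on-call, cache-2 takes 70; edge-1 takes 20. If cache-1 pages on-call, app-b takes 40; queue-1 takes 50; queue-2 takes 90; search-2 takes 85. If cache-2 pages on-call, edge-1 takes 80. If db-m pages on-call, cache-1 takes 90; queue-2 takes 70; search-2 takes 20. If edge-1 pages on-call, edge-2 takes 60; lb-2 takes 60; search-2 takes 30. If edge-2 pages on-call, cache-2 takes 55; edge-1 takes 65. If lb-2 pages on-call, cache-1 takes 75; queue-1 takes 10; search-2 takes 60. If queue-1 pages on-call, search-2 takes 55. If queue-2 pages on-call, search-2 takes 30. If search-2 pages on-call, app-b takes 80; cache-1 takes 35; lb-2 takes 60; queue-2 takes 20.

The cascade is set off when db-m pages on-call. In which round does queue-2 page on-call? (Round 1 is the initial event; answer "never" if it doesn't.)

Round 1 — db-m pages on-call (initial).
  cache-1: +90 → 90 ≥ 60
  queue-2: +70 → 70 ≥ 30
  search-2: +20 → 20 < 50
Round 2 — cache-1, queue-2 page on-call.
  app-b: +40 → 40 ≥ 30
  queue-1: +50 → 50 < 90
  search-2: +85+30 → 135 ≥ 50
Round 3 — app-b, search-2 page on-call.
  cache-2: +70 → 70 < 120
  edge-1: +20 → 20 < 100
  lb-2: +60 → 60 ≥ 30
Round 4 — lb-2 pages on-call.
  queue-1: +10 → 60 < 90
No further pages.

2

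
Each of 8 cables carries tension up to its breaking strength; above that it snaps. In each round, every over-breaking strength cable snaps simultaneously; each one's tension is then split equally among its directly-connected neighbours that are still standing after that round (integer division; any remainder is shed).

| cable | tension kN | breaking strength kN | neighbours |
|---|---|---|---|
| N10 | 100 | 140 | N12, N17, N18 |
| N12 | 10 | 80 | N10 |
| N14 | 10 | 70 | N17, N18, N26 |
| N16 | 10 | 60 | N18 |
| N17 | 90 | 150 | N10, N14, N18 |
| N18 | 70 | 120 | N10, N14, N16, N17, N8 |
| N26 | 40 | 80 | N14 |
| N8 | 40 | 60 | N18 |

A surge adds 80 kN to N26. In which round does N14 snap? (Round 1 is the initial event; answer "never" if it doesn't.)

2

Round 1 — N26 at 120 > 80. N26 snaps.
  N26 sheds 120 kN to N14: 120 each.
    N14: 10+120 = 130 > 70
Round 2 — N14 snaps.
  N14 sheds 130 kN to N17, N18: 65 each.
    N17: 90+65 = 155 > 150
    N18: 70+65 = 135 > 120
Round 3 — N17, N18 snap.
  N17 sheds 155 kN to N10: 155 each.
    N10: 100+155 = 255 > 140
  N18 sheds 135 kN to N10, N16, N8: 45 each.
    N10: 255+45 = 300 > 140
    N16: 10+45 = 55 ≤ 60
    N8: 40+45 = 85 > 60
Round 4 — N10, N8 snap.
  N10 sheds 300 kN to N12: 300 each.
    N12: 10+300 = 310 > 80
  N8 sheds 85 kN: no online neighbours, lost.
Round 5 — N12 snaps.
  N12 sheds 310 kN: no online neighbours, lost.
No further breaks.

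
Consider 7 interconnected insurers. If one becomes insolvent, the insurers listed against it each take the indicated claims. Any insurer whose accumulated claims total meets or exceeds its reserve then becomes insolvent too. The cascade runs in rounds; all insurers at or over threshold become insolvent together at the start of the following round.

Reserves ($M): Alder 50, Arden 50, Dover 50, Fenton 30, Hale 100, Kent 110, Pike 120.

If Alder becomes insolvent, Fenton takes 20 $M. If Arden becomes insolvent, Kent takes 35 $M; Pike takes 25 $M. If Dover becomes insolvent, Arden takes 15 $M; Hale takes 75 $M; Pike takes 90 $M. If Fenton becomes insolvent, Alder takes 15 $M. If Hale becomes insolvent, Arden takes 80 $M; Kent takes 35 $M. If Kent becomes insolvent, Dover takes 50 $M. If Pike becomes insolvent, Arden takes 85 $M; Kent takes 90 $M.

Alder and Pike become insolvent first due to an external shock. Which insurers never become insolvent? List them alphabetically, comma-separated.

Fenton, Hale

Round 1 — Alder, Pike become insolvent (initial).
  Arden: +85 → 85 ≥ 50
  Fenton: +20 → 20 < 30
  Kent: +90 → 90 < 110
Round 2 — Arden becomes insolvent.
  Kent: +35 → 125 ≥ 110
Round 3 — Kent becomes insolvent.
  Dover: +50 → 50 ≥ 50
Round 4 — Dover becomes insolvent.
  Hale: +75 → 75 < 100
No further insolvencies.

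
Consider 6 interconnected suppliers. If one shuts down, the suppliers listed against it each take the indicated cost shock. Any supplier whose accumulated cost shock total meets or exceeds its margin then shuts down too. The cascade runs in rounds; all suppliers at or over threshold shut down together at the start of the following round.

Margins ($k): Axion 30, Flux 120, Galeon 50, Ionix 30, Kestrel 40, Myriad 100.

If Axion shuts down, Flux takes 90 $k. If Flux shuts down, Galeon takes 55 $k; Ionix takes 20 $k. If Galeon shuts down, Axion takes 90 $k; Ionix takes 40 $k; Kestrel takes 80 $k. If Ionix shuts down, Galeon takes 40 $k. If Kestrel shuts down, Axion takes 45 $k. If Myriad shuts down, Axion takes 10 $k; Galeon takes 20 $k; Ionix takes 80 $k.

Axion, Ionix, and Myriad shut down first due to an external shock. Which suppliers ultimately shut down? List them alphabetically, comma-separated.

Round 1 — Axion, Ionix, Myriad shut down (initial).
  Flux: +90 → 90 < 120
  Galeon: +40+20 → 60 ≥ 50
Round 2 — Galeon shuts down.
  Kestrel: +80 → 80 ≥ 40
Round 3 — Kestrel shuts down.
No further shutdowns.

Axion, Galeon, Ionix, Kestrel, Myriad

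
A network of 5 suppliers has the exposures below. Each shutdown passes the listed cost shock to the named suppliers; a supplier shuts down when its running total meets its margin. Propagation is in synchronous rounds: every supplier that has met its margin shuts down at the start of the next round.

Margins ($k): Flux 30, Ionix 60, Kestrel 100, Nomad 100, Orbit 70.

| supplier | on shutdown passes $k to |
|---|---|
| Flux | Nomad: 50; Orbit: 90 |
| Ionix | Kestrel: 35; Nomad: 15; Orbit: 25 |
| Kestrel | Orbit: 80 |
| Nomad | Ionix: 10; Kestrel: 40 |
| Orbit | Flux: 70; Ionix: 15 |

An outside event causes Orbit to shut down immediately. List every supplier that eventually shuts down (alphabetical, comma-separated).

Round 1 — Orbit shuts down (initial).
  Flux: +70 → 70 ≥ 30
  Ionix: +15 → 15 < 60
Round 2 — Flux shuts down.
  Nomad: +50 → 50 < 100
No further shutdowns.

Flux, Orbit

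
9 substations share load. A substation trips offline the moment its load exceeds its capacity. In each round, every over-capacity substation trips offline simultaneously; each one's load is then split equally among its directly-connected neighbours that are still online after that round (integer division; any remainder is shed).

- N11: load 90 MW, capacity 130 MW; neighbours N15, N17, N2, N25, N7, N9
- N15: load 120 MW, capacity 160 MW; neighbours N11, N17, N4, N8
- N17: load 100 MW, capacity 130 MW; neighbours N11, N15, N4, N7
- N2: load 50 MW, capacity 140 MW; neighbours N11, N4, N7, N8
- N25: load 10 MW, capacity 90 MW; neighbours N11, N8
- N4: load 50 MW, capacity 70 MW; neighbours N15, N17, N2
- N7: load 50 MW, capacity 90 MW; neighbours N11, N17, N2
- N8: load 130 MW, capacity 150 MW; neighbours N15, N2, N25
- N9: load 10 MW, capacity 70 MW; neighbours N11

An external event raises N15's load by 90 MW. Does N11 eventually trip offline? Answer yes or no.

Round 1 — N15 at 210 > 160. N15 trips offline.
  N15 sheds 210 MW to N11, N17, N4, N8: 52 each (2 lost).
    N11: 90+52 = 142 > 130
    N17: 100+52 = 152 > 130
    N4: 50+52 = 102 > 70
    N8: 130+52 = 182 > 150
Round 2 — N11, N17, N4, N8 trip offline.
  N11 sheds 142 MW to N2, N25, N7, N9: 35 each (2 lost).
    N2: 50+35 = 85 ≤ 140
    N25: 10+35 = 45 ≤ 90
    N7: 50+35 = 85 ≤ 90
    N9: 10+35 = 45 ≤ 70
  N17 sheds 152 MW to N7: 152 each.
    N7: 85+152 = 237 > 90
  N4 sheds 102 MW to N2: 102 each.
    N2: 85+102 = 187 > 140
  N8 sheds 182 MW to N2, N25: 91 each.
    N2: 187+91 = 278 > 140
    N25: 45+91 = 136 > 90
Round 3 — N2, N25, N7 trip offline.
  N2 sheds 278 MW: no online neighbours, lost.
  N25 sheds 136 MW: no online neighbours, lost.
  N7 sheds 237 MW: no online neighbours, lost.
No further trips.

yes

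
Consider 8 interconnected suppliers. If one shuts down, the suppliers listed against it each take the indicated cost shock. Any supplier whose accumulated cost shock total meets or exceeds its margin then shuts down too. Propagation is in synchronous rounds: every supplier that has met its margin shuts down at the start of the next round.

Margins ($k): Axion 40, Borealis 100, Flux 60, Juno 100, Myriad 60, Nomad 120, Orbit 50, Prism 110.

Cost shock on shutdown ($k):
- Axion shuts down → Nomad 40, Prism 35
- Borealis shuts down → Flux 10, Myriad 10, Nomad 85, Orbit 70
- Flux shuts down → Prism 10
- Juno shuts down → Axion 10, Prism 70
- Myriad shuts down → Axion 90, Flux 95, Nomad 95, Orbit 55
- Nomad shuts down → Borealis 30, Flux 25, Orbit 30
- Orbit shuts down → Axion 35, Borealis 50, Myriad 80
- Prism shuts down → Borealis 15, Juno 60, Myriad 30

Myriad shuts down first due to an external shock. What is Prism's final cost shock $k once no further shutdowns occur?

Round 1 — Myriad shuts down (initial).
  Axion: +90 → 90 ≥ 40
  Flux: +95 → 95 ≥ 60
  Nomad: +95 → 95 < 120
  Orbit: +55 → 55 ≥ 50
Round 2 — Axion, Flux, Orbit shut down.
  Borealis: +50 → 50 < 100
  Nomad: +40 → 135 ≥ 120
  Prism: +35+10 → 45 < 110
Round 3 — Nomad shuts down.
  Borealis: +30 → 80 < 100
No further shutdowns.

45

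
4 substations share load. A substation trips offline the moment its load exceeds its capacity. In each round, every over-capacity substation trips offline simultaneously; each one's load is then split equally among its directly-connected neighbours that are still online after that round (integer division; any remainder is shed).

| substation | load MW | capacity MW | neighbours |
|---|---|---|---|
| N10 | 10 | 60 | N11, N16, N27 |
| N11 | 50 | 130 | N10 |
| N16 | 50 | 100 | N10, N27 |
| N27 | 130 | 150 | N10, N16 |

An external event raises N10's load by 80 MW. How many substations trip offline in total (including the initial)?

Round 1 — N10 at 90 > 60. N10 trips offline.
  N10 sheds 90 MW to N11, N16, N27: 30 each.
    N11: 50+30 = 80 ≤ 130
    N16: 50+30 = 80 ≤ 100
    N27: 130+30 = 160 > 150
Round 2 — N27 trips offline.
  N27 sheds 160 MW to N16: 160 each.
    N16: 80+160 = 240 > 100
Round 3 — N16 trips offline.
  N16 sheds 240 MW: no online neighbours, lost.
No further trips.

3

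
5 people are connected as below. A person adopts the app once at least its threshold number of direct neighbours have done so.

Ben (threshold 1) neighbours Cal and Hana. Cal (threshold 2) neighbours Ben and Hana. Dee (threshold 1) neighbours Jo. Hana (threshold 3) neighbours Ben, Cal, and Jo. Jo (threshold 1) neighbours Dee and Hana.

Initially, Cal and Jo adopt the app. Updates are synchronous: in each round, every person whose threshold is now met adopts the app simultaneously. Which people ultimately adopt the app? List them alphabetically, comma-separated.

Ben, Cal, Dee, Hana, Jo

Round 1 — Cal, Jo adopt the app (initial).
Round 2 — checking thresholds:
  Ben: 1 of 2 neighbours ≥ 1, adopts the app.
  Dee: 1 of 1 neighbours ≥ 1, adopts the app.
  Hana: 2 of 3 neighbours < 3, holds.
Round 3 — checking thresholds:
  Hana: 3 of 3 neighbours ≥ 3, adopts the app.
Round 4 — no new adoptions; cascade stops.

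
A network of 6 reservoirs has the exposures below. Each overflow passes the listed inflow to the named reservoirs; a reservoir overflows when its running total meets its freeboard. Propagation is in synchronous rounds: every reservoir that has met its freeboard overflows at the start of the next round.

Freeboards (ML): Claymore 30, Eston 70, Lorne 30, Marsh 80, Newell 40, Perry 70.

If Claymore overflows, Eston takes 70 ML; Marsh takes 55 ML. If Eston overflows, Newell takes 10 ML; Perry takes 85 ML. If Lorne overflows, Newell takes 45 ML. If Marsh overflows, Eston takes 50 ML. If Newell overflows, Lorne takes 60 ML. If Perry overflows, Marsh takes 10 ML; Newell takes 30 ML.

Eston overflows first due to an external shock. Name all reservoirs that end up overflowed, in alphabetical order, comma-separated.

Eston, Lorne, Newell, Perry

Round 1 — Eston overflows (initial).
  Newell: +10 → 10 < 40
  Perry: +85 → 85 ≥ 70
Round 2 — Perry overflows.
  Marsh: +10 → 10 < 80
  Newell: +30 → 40 ≥ 40
Round 3 — Newell overflows.
  Lorne: +60 → 60 ≥ 30
Round 4 — Lorne overflows.
No further overflows.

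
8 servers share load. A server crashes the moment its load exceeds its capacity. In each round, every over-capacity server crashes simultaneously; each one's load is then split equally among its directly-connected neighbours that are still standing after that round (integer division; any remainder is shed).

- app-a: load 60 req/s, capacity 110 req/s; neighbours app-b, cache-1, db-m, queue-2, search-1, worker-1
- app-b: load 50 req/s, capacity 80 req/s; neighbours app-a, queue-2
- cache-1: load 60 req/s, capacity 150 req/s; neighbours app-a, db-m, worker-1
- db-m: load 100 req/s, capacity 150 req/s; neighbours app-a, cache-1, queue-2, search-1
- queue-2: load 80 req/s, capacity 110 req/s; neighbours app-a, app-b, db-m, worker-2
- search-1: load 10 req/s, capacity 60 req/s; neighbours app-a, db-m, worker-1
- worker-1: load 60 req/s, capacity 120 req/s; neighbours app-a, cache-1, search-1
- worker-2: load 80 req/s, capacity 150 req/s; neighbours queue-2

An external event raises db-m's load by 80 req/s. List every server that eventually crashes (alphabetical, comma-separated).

Round 1 — db-m at 180 > 150. db-m crashes.
  db-m sheds 180 req/s to app-a, cache-1, queue-2, search-1: 45 each.
    app-a: 60+45 = 105 ≤ 110
    cache-1: 60+45 = 105 ≤ 150
    queue-2: 80+45 = 125 > 110
    search-1: 10+45 = 55 ≤ 60
Round 2 — queue-2 crashes.
  queue-2 sheds 125 req/s to app-a, app-b, worker-2: 41 each (2 lost).
    app-a: 105+41 = 146 > 110
    app-b: 50+41 = 91 > 80
    worker-2: 80+41 = 121 ≤ 150
Round 3 — app-a, app-b crash.
  app-a sheds 146 req/s to cache-1, search-1, worker-1: 48 each (2 lost).
    cache-1: 105+48 = 153 > 150
    search-1: 55+48 = 103 > 60
    worker-1: 60+48 = 108 ≤ 120
  app-b sheds 91 req/s: no online neighbours, lost.
Round 4 — cache-1, search-1 crash.
  cache-1 sheds 153 req/s to worker-1: 153 each.
    worker-1: 108+153 = 261 > 120
  search-1 sheds 103 req/s to worker-1: 103 each.
    worker-1: 261+103 = 364 > 120
Round 5 — worker-1 crashes.
  worker-1 sheds 364 req/s: no online neighbours, lost.
No further crashes.

app-a, app-b, cache-1, db-m, queue-2, search-1, worker-1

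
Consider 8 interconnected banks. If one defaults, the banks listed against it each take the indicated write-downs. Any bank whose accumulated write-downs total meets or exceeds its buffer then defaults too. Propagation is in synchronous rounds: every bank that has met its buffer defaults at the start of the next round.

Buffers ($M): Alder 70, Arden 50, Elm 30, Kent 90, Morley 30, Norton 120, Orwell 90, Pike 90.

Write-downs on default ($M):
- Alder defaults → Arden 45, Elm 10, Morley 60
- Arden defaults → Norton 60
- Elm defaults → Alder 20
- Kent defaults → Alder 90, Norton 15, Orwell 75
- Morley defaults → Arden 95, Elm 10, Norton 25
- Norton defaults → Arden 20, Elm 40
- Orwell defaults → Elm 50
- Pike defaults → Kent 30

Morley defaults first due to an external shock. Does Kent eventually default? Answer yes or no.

Round 1 — Morley defaults (initial).
  Arden: +95 → 95 ≥ 50
  Elm: +10 → 10 < 30
  Norton: +25 → 25 < 120
Round 2 — Arden defaults.
  Norton: +60 → 85 < 120
No further defaults.

no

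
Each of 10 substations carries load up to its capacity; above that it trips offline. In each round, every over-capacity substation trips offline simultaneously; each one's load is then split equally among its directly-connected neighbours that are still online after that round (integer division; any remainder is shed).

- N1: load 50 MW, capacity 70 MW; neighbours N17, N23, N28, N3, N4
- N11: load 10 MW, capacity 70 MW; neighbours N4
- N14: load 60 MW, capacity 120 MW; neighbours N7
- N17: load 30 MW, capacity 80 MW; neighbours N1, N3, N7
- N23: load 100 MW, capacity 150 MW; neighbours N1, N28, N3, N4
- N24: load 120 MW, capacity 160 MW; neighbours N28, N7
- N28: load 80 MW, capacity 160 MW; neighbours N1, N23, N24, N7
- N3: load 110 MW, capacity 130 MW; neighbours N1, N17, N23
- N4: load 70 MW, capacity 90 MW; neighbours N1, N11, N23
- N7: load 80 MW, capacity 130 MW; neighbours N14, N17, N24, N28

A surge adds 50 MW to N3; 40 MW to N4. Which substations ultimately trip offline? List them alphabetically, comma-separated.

Round 1 — N3 at 160 > 130; N4 at 110 > 90. N3, N4 trip offline.
  N3 sheds 160 MW to N1, N17, N23: 53 each (1 lost).
    N1: 50+53 = 103 > 70
    N17: 30+53 = 83 > 80
    N23: 100+53 = 153 > 150
  N4 sheds 110 MW to N1, N11, N23: 36 each (2 lost).
    N1: 103+36 = 139 > 70
    N11: 10+36 = 46 ≤ 70
    N23: 153+36 = 189 > 150
Round 2 — N1, N17, N23 trip offline.
  N1 sheds 139 MW to N28: 139 each.
    N28: 80+139 = 219 > 160
  N17 sheds 83 MW to N7: 83 each.
    N7: 80+83 = 163 > 130
  N23 sheds 189 MW to N28: 189 each.
    N28: 219+189 = 408 > 160
Round 3 — N28, N7 trip offline.
  N28 sheds 408 MW to N24: 408 each.
    N24: 120+408 = 528 > 160
  N7 sheds 163 MW to N14, N24: 81 each (1 lost).
    N14: 60+81 = 141 > 120
    N24: 528+81 = 609 > 160
Round 4 — N14, N24 trip offline.
  N14 sheds 141 MW: no online neighbours, lost.
  N24 sheds 609 MW: no online neighbours, lost.
No further trips.

N1, N14, N17, N23, N24, N28, N3, N4, N7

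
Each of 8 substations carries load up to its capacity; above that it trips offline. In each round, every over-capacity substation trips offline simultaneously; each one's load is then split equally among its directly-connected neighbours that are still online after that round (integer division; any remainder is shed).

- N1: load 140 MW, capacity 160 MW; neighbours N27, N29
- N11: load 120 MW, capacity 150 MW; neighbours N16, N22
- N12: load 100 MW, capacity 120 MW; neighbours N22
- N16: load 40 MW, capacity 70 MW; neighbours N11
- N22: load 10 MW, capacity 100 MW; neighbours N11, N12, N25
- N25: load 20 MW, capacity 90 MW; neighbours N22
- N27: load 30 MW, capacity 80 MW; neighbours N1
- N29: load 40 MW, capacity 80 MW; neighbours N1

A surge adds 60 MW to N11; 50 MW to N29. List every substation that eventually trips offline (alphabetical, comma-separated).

N1, N11, N16, N27, N29

Round 1 — N11 at 180 > 150; N29 at 90 > 80. N11, N29 trip offline.
  N11 sheds 180 MW to N16, N22: 90 each.
    N16: 40+90 = 130 > 70
    N22: 10+90 = 100 ≤ 100
  N29 sheds 90 MW to N1: 90 each.
    N1: 140+90 = 230 > 160
Round 2 — N1, N16 trip offline.
  N1 sheds 230 MW to N27: 230 each.
    N27: 30+230 = 260 > 80
  N16 sheds 130 MW: no online neighbours, lost.
Round 3 — N27 trips offline.
  N27 sheds 260 MW: no online neighbours, lost.
No further trips.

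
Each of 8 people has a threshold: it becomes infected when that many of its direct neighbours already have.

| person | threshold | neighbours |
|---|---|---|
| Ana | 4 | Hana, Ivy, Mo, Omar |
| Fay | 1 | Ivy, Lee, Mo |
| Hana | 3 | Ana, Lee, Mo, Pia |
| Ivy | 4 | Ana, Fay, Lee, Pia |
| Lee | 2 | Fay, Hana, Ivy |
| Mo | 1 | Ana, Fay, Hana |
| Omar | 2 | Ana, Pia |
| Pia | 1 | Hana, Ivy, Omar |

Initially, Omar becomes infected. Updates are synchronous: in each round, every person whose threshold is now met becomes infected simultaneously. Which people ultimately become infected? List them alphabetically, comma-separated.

Round 1 — Omar becomes infected (initial).
Round 2 — checking thresholds:
  Ana: 1 of 4 neighbours < 4, not yet.
  Pia: 1 of 3 neighbours ≥ 1, becomes infected.
Round 3 — no new infections; cascade stops.

Omar, Pia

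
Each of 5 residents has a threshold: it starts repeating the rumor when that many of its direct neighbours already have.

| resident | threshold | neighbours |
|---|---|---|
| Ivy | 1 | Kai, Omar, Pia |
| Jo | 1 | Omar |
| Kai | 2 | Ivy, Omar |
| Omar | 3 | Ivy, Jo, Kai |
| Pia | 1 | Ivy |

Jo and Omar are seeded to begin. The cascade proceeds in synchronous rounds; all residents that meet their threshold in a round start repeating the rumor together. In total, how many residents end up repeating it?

5

Round 1 — Jo, Omar start repeating the rumor (initial).
Round 2 — checking thresholds:
  Ivy: 1 of 3 neighbours ≥ 1, starts repeating the rumor.
  Kai: 1 of 2 neighbours < 2, holds.
Round 3 — checking thresholds:
  Kai: 2 of 2 neighbours ≥ 2, starts repeating the rumor.
  Pia: 1 of 1 neighbours ≥ 1, starts repeating the rumor.
Round 4 — no new spreads; cascade stops.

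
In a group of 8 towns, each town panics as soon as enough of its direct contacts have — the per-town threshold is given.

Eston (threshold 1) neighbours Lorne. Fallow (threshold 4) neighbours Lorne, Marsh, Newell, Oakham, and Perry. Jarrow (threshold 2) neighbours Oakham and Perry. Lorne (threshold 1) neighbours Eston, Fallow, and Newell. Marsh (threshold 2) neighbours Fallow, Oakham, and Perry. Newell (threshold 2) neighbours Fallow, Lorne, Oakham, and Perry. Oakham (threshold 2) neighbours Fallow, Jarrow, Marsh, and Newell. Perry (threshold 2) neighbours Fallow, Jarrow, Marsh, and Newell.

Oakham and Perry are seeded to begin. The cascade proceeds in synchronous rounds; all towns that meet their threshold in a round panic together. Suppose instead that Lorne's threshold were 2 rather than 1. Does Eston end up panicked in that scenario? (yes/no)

yes

With Lorne's threshold at 2:
Round 1 — Oakham, Perry panic (initial).
Round 2 — checking thresholds:
  Fallow: 2 of 5 neighbours < 4, holds.
  Jarrow: 2 of 2 neighbours ≥ 2, panics.
  Marsh: 2 of 3 neighbours ≥ 2, panics.
  Newell: 2 of 4 neighbours ≥ 2, panics.
Round 3 — checking thresholds:
  Fallow: 4 of 5 neighbours ≥ 4, panics.
  Lorne: 1 of 3 neighbours < 2, holds.
Round 4 — checking thresholds:
  Lorne: 2 of 3 neighbours ≥ 2, panics.
Round 5 — checking thresholds:
  Eston: 1 of 1 neighbours ≥ 1, panics.
Round 6 — no new panics; cascade stops.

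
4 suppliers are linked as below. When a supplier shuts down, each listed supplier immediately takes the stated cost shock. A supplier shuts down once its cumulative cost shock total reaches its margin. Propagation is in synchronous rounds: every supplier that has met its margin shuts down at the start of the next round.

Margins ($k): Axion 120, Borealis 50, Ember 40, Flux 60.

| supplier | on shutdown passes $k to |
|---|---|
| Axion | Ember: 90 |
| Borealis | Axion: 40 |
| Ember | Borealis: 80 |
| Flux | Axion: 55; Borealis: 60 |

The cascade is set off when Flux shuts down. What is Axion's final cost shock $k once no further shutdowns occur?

95

Round 1 — Flux shuts down (initial).
  Axion: +55 → 55 < 120
  Borealis: +60 → 60 ≥ 50
Round 2 — Borealis shuts down.
  Axion: +40 → 95 < 120
No further shutdowns.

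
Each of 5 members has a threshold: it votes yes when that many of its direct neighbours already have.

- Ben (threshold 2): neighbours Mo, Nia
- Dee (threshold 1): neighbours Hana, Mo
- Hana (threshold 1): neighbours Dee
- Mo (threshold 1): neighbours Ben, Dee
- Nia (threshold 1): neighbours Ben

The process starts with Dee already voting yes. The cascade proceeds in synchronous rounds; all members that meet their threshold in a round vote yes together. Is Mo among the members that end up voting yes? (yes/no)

Round 1 — Dee votes yes (initial).
Round 2 — checking thresholds:
  Hana: 1 of 1 neighbours ≥ 1, votes yes.
  Mo: 1 of 2 neighbours ≥ 1, votes yes.
Round 3 — no new yes votes; cascade stops.

yes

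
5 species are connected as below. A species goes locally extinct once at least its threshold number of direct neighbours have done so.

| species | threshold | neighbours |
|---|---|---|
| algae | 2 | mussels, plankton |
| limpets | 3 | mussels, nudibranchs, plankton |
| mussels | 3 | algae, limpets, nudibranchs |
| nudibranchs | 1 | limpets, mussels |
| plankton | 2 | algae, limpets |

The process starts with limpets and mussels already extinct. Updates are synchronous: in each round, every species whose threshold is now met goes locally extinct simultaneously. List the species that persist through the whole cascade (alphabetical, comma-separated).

algae, plankton

Round 1 — limpets, mussels go locally extinct (initial).
Round 2 — checking thresholds:
  algae: 1 of 2 neighbours < 2, below threshold.
  nudibranchs: 2 of 2 neighbours ≥ 1, goes locally extinct.
  plankton: 1 of 2 neighbours < 2, below threshold.
Round 3 — no new extinctions; cascade stops.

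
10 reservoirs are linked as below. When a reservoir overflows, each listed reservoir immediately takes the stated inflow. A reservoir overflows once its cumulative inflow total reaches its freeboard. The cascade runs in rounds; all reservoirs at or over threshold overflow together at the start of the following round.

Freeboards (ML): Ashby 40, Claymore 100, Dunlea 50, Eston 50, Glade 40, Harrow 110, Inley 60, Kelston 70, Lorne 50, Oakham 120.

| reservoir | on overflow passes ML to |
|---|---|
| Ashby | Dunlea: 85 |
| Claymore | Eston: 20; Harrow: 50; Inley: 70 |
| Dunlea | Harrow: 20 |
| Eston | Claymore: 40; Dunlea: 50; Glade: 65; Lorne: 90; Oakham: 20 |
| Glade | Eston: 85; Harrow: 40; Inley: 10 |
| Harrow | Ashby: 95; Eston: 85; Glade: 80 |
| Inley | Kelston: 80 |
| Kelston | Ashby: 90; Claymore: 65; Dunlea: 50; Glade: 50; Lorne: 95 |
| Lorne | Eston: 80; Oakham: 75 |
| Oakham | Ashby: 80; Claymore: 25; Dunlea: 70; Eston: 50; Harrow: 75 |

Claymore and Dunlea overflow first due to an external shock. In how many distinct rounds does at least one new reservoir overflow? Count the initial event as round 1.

5

Round 1 — Claymore, Dunlea overflow (initial).
  Eston: +20 → 20 < 50
  Harrow: +50+20 → 70 < 110
  Inley: +70 → 70 ≥ 60
Round 2 — Inley overflows.
  Kelston: +80 → 80 ≥ 70
Round 3 — Kelston overflows.
  Ashby: +90 → 90 ≥ 40
  Glade: +50 → 50 ≥ 40
  Lorne: +95 → 95 ≥ 50
Round 4 — Ashby, Glade, Lorne overflow.
  Eston: +85+80 → 185 ≥ 50
  Harrow: +40 → 110 ≥ 110
  Oakham: +75 → 75 < 120
Round 5 — Eston, Harrow overflow.
  Oakham: +20 → 95 < 120
No further overflows.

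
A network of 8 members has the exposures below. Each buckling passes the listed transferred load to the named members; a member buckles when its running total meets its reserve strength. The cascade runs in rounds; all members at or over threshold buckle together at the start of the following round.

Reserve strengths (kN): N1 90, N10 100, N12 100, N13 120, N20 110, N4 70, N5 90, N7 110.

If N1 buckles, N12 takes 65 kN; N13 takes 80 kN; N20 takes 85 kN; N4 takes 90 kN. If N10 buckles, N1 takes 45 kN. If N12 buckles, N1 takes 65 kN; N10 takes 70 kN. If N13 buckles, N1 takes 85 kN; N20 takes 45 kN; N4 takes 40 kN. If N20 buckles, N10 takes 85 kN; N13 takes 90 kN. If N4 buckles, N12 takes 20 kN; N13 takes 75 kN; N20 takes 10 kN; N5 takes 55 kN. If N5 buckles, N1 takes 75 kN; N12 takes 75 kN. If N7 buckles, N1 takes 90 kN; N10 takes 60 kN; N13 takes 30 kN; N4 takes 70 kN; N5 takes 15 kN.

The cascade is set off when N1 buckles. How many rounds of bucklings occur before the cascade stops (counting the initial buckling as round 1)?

Round 1 — N1 buckles (initial).
  N12: +65 → 65 < 100
  N13: +80 → 80 < 120
  N20: +85 → 85 < 110
  N4: +90 → 90 ≥ 70
Round 2 — N4 buckles.
  N12: +20 → 85 < 100
  N13: +75 → 155 ≥ 120
  N20: +10 → 95 < 110
  N5: +55 → 55 < 90
Round 3 — N13 buckles.
  N20: +45 → 140 ≥ 110
Round 4 — N20 buckles.
  N10: +85 → 85 < 100
No further bucklings.

4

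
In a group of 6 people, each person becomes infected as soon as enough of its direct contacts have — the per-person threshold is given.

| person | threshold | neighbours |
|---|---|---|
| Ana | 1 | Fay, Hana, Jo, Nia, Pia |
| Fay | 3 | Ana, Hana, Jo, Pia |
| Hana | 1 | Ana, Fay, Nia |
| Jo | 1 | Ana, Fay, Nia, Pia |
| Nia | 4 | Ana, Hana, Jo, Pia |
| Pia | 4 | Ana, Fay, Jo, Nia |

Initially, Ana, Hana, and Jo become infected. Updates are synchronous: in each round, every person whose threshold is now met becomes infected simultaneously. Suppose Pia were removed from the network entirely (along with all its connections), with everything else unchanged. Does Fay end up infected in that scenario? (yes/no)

yes

With Pia removed:
Round 1 — Ana, Hana, Jo become infected (initial).
Round 2 — checking thresholds:
  Fay: 3 of 3 neighbours ≥ 3, becomes infected.
  Nia: 3 of 3 neighbours < 4, holds.
Round 3 — no new infections; cascade stops.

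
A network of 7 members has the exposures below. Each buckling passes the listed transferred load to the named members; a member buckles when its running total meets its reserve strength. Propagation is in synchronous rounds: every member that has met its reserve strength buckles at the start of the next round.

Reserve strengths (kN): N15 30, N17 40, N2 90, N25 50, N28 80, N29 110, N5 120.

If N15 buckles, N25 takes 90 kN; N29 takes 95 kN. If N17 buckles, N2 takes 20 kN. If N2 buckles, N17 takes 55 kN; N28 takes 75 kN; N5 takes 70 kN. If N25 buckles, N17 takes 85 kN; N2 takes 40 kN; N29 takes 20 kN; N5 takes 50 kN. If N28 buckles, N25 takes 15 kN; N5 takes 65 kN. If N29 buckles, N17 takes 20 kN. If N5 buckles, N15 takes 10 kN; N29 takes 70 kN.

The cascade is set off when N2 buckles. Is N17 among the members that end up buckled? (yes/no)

Round 1 — N2 buckles (initial).
  N17: +55 → 55 ≥ 40
  N28: +75 → 75 < 80
  N5: +70 → 70 < 120
Round 2 — N17 buckles.
No further bucklings.

yes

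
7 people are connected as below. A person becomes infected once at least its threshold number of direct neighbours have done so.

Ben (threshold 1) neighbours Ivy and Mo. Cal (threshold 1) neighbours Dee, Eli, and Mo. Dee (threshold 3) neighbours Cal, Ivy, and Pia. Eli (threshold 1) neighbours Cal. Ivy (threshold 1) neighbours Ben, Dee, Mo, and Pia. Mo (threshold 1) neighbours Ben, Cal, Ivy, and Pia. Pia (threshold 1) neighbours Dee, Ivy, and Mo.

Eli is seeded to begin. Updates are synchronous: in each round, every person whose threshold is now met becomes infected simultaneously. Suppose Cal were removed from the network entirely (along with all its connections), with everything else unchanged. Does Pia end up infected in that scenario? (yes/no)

With Cal removed:
Round 1 — Eli becomes infected (initial).
Round 2 — no new infections; cascade stops.

no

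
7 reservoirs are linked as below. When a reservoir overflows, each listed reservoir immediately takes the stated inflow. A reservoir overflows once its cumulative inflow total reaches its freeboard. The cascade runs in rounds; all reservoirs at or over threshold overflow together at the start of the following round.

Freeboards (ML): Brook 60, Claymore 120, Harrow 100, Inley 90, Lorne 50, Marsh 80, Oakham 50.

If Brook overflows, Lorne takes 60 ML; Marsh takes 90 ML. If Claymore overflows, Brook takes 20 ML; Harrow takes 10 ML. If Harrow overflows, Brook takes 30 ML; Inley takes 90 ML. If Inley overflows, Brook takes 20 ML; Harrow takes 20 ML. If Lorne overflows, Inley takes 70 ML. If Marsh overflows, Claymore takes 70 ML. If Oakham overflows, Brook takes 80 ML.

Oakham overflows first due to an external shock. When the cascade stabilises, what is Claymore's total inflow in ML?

Round 1 — Oakham overflows (initial).
  Brook: +80 → 80 ≥ 60
Round 2 — Brook overflows.
  Lorne: +60 → 60 ≥ 50
  Marsh: +90 → 90 ≥ 80
Round 3 — Lorne, Marsh overflow.
  Claymore: +70 → 70 < 120
  Inley: +70 → 70 < 90
No further overflows.

70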